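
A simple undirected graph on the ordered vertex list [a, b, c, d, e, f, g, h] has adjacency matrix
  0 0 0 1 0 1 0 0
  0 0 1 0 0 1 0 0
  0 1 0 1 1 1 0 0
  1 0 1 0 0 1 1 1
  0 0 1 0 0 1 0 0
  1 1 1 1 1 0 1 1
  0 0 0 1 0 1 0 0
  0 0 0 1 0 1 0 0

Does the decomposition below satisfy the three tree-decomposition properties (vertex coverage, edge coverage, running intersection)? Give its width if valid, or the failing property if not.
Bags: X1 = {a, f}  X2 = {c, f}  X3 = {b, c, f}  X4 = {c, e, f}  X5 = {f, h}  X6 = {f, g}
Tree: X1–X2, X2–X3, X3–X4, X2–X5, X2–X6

A tree decomposition must satisfy three properties: every vertex lies in some bag; for every edge, both endpoints lie together in some bag; and for every vertex, the bags containing it form a connected subtree. Here vertex d appears in no bag, so the decomposition is invalid.

No — vertex d appears in no bag.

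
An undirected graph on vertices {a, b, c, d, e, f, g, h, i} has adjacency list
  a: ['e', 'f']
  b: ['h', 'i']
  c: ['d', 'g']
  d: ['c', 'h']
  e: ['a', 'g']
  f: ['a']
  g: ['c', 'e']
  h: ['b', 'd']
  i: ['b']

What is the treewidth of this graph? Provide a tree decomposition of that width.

The largest bag has 2 vertices, giving width 1; this decomposition certifies tw(G) ≤ 1. Any graph with an edge has treewidth ≥ 1, and G has the edge i–b. Hence tw(G) = 1 exactly.

Treewidth 1.
One such decomposition:
Bags: B1 = {b, i}  B2 = {b, h}  B3 = {d, h}  B4 = {c, d}  B5 = {c, g}  B6 = {e, g}  B7 = {a, e}  B8 = {a, f}
Tree: B1–B2, B2–B3, B3–B4, B4–B5, B5–B6, B6–B7, B7–B8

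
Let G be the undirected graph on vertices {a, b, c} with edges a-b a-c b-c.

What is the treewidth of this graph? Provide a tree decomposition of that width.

A single bag containing all 3 vertices is trivially a valid decomposition of width 2. On the other hand G contains the 3-clique {a, b, c}. A clique must lie in a single bag of any decomposition, so no decomposition can have width below 2. Combining the bounds, tw(G) = 2.

Treewidth 2.
One optimal decomposition is:
Bags: B1 = {a, b, c}
Tree: (single bag)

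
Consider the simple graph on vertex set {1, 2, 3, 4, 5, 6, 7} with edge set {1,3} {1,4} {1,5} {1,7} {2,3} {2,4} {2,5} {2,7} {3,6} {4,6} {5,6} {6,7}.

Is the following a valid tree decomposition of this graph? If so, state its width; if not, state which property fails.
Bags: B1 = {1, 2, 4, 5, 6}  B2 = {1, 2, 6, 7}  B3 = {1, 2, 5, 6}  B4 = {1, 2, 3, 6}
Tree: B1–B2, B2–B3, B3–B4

No — bags containing vertex 5 are not connected in the tree.

A tree decomposition must satisfy three properties: every vertex lies in some bag; for every edge, both endpoints lie together in some bag; and for every vertex, the bags containing it form a connected subtree. Here bags containing vertex 5 are not connected in the tree, so the decomposition is invalid.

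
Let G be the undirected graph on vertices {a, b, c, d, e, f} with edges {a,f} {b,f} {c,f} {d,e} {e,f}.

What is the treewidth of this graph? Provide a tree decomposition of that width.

The largest bag has 2 vertices, giving width 1; this decomposition certifies tw(G) ≤ 1. Any graph with an edge has treewidth ≥ 1, and G has the edge c–f. Combining the bounds, tw(G) = 1.

Treewidth 1.
Bags: B1 = {c, f}  B2 = {a, f}  B3 = {e, f}  B4 = {d, e}  B5 = {b, f}
Tree: B1–B2, B2–B3, B3–B4, B1–B5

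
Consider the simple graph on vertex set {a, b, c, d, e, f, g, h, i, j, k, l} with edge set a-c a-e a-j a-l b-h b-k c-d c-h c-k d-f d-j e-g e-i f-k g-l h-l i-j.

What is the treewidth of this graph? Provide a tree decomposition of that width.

Treewidth 3.
One such decomposition:
Bags: B1 = {e, g, i, l}  B2 = {a, e, i, l}  B3 = {a, i, j, l}  B4 = {a, h, j, l}  B5 = {a, c, h, j}  B6 = {c, d, h, j}  B7 = {b, c, d, h}  B8 = {b, c, d, k}  B9 = {b, d, f, k}
Tree: B1–B2, B2–B3, B3–B4, B4–B5, B5–B6, B6–B7, B7–B8, B8–B9

Every bag has size at most 4, so the width is 4 − 1 = 3 and tw(G) ≤ 3. For the lower bound: the 4 vertex sets {e,g,i}, {l}, {a}, {c,d,h,j} are disjoint, each induces a connected subgraph, and every pair is joined by at least one edge of G. Contracting each set to a single vertex therefore yields K_{4} as a minor, and since treewidth is minor-monotone, tw(G) ≥ tw(K_{4}) = 3. The upper and lower bounds meet at 3, so that is the treewidth.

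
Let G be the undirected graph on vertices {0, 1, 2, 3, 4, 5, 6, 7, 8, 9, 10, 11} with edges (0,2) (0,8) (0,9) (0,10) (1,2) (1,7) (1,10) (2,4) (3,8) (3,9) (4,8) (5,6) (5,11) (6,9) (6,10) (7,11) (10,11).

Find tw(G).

3

A width-3 tree decomposition is:
Bags: B1 = {2, 3, 4, 8}  B2 = {0, 2, 3, 8}  B3 = {0, 2, 3, 9}  B4 = {0, 1, 2, 9}  B5 = {0, 1, 9, 10}  B6 = {1, 6, 9, 10}  B7 = {1, 6, 7, 10}  B8 = {6, 7, 10, 11}  B9 = {5, 6, 7, 11}
Tree: B1–B2, B2–B3, B3–B4, B4–B5, B5–B6, B6–B7, B7–B8, B8–B9
The largest bag has 4 vertices, giving width 3; this decomposition certifies tw(G) ≤ 3. For the lower bound: the 4 vertex sets {3,4,8}, {2}, {0}, {1,6,9,10} are disjoint, each induces a connected subgraph, and every pair is joined by at least one edge of G. Contracting each set to a single vertex therefore yields K_{4} as a minor, and since treewidth is minor-monotone, tw(G) ≥ tw(K_{4}) = 3. Combining the bounds, tw(G) = 3.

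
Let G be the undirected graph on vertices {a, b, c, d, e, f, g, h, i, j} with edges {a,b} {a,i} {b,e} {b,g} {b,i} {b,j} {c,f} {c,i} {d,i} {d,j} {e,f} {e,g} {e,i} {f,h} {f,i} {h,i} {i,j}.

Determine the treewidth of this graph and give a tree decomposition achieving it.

Every bag has size at most 3, so the width is 3 − 1 = 2 and tw(G) ≤ 2. For the lower bound, the 3 vertices {b, e, g} are pairwise adjacent, and any tree decomposition puts a clique entirely inside one bag — forcing width ≥ 2. The upper and lower bounds meet at 2, so that is the treewidth.

Treewidth 2.
Bags: B1 = {b, e, i}  B2 = {a, b, i}  B3 = {b, i, j}  B4 = {e, f, i}  B5 = {b, e, g}  B6 = {f, h, i}  B7 = {c, f, i}  B8 = {d, i, j}
Tree: B1–B2, B2–B3, B1–B4, B1–B5, B4–B6, B6–B7, B3–B8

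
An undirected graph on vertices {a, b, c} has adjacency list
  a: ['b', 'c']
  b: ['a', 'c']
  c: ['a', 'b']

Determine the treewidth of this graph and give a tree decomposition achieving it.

Treewidth 2.
One such decomposition:
Bags: B1 = {a, b, c}
Tree: (single bag)

A single bag containing all 3 vertices is trivially a valid decomposition of width 2. Conversely, {a, b, c} is a clique of size 3, and the vertices of any clique must share a bag in every tree decomposition; so some bag has ≥ 3 vertices and tw(G) ≥ 2. Therefore the treewidth is 2.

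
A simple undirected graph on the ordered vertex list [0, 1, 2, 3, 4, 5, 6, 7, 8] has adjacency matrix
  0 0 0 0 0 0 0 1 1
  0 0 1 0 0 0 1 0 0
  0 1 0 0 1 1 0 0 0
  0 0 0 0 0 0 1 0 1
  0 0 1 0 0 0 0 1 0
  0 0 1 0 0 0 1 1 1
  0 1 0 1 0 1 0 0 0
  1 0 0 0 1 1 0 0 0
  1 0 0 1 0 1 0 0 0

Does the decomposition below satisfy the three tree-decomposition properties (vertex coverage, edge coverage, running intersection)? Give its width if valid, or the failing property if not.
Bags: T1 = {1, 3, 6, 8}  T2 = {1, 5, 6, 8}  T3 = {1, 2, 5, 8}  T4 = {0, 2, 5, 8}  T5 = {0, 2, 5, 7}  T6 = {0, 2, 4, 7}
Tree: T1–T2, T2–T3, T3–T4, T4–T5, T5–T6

Yes; width 3.

Every vertex of G appears in some bag (union = {0, 1, 2, 3, 4, 5, 6, 7, 8}); every edge is covered by a bag; and for each vertex v the set of bags containing v is connected in the bag tree. The decomposition is therefore valid. The largest bag has 4 vertices, so the width is 3.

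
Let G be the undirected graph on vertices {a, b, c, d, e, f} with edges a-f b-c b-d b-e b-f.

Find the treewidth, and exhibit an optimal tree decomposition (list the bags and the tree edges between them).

Each bag holds 2 vertices, so the decomposition has width 1, which upper-bounds the treewidth. Any graph with an edge has treewidth ≥ 1, and G has the edge e–b. The upper and lower bounds meet at 1, so that is the treewidth.

Treewidth 1.
One optimal decomposition is:
Bags: B1 = {b, e}  B2 = {b, f}  B3 = {b, c}  B4 = {a, f}  B5 = {b, d}
Tree: B1–B2, B2–B3, B2–B4, B1–B5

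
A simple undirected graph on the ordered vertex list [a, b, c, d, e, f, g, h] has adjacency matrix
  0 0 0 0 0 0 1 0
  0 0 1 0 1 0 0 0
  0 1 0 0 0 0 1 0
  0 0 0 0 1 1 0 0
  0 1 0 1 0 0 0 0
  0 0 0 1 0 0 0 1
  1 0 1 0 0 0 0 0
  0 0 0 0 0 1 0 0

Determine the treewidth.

A width-1 tree decomposition is:
Bags: B1 = {a, g}  B2 = {c, g}  B3 = {b, c}  B4 = {b, e}  B5 = {d, e}  B6 = {d, f}  B7 = {f, h}
Tree: B1–B2, B2–B3, B3–B4, B4–B5, B5–B6, B6–B7
Each bag holds 2 vertices, so the decomposition has width 1, which upper-bounds the treewidth. Since G has at least one edge (e.g. a–g), it is not an edgeless graph, so tw(G) ≥ 1. Hence tw(G) = 1 exactly.

1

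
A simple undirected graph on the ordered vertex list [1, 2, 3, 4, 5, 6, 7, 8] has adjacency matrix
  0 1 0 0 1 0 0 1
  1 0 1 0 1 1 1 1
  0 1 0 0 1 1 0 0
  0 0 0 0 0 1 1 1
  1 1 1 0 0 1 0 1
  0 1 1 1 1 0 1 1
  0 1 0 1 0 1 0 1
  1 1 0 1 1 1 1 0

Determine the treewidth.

3

A width-3 tree decomposition is:
Bags: B1 = {2, 5, 6, 8}  B2 = {2, 3, 5, 6}  B3 = {2, 6, 7, 8}  B4 = {4, 6, 7, 8}  B5 = {1, 2, 5, 8}
Tree: B1–B2, B1–B3, B3–B4, B1–B5
Every bag has size at most 4, so the width is 4 − 1 = 3 and tw(G) ≤ 3. On the other hand G contains the 4-clique {1, 2, 5, 8}. A clique must lie in a single bag of any decomposition, so no decomposition can have width below 3. Therefore the treewidth is 3.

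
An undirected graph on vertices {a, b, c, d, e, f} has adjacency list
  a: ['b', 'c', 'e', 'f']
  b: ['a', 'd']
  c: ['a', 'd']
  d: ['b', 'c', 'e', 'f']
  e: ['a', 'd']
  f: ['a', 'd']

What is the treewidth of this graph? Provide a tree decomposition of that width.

Treewidth 2.
One such decomposition:
Bags: B1 = {a, b, d}  B2 = {a, d, e}  B3 = {a, d, f}  B4 = {a, c, d}
Tree: B1–B2, B2–B3, B3–B4

The largest bag has 3 vertices, giving width 2; this decomposition certifies tw(G) ≤ 2. For the lower bound, G contains the cycle b–a–e–d–b, so G is not a forest; only forests have treewidth ≤ 1, hence tw(G) ≥ 2. Combining the bounds, tw(G) = 2.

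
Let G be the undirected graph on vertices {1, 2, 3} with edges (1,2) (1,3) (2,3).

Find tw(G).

2

A width-2 tree decomposition is:
Bags: B1 = {1, 2, 3}
Tree: (single bag)
With just one bag of size 3, the width is 3 − 1 = 2, so tw(G) ≤ 2. On the other hand G contains the 3-clique {1, 2, 3}. A clique must lie in a single bag of any decomposition, so no decomposition can have width below 2. Hence tw(G) = 2 exactly.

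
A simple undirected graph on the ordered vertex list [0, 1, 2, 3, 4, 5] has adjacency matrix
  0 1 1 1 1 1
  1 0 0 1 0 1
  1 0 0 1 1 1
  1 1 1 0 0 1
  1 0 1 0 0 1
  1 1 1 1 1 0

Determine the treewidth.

A width-3 tree decomposition is:
Bags: B1 = {0, 2, 3, 5}  B2 = {0, 1, 3, 5}  B3 = {0, 2, 4, 5}
Tree: B1–B2, B1–B3
Every bag has size at most 4, so the width is 4 − 1 = 3 and tw(G) ≤ 3. For the lower bound, the 4 vertices {0, 1, 3, 5} are pairwise adjacent, and any tree decomposition puts a clique entirely inside one bag — forcing width ≥ 3. Therefore the treewidth is 3.

3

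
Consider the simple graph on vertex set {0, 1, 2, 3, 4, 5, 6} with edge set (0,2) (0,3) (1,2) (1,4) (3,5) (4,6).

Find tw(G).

1

A width-1 tree decomposition is:
Bags: B1 = {3, 5}  B2 = {0, 3}  B3 = {0, 2}  B4 = {1, 2}  B5 = {1, 4}  B6 = {4, 6}
Tree: B1–B2, B2–B3, B3–B4, B4–B5, B5–B6
Each bag holds 2 vertices, so the decomposition has width 1, which upper-bounds the treewidth. G has an edge, so its treewidth is at least 1. The upper and lower bounds meet at 1, so that is the treewidth.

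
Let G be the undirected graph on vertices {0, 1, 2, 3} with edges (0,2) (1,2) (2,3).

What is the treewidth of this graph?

A width-1 tree decomposition is:
Bags: B1 = {2, 3}  B2 = {1, 2}  B3 = {0, 2}
Tree: B1–B2, B2–B3
Each bag holds 2 vertices, so the decomposition has width 1, which upper-bounds the treewidth. G has an edge, so its treewidth is at least 1. Hence tw(G) = 1 exactly.

1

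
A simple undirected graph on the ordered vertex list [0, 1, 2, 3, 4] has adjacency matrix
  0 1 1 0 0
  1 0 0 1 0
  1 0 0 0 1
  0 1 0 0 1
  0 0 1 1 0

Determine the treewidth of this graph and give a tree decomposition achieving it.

Treewidth 2.
Bags: B1 = {0, 1, 2}  B2 = {1, 2, 3}  B3 = {2, 3, 4}
Tree: B1–B2, B2–B3

The largest bag has 3 vertices, giving width 2; this decomposition certifies tw(G) ≤ 2. Since 2–0–1–3–4–2 is a cycle in G, G is not acyclic. Forests are exactly the graphs of treewidth ≤ 1, so tw(G) ≥ 2. Combining the bounds, tw(G) = 2.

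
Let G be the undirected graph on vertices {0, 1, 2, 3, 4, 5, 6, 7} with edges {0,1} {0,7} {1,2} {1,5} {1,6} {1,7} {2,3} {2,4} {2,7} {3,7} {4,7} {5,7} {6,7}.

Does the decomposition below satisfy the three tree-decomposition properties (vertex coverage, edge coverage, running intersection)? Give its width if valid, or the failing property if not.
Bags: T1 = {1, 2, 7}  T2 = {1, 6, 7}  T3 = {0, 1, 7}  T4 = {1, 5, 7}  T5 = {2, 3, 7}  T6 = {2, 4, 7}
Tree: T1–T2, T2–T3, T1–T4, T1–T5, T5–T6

Yes; width 2.

Every vertex of G appears in some bag (union = {0, 1, 2, 3, 4, 5, 6, 7}); every edge is covered by a bag; and for each vertex v the set of bags containing v is connected in the bag tree. The decomposition is therefore valid. The largest bag has 3 vertices, so the width is 2.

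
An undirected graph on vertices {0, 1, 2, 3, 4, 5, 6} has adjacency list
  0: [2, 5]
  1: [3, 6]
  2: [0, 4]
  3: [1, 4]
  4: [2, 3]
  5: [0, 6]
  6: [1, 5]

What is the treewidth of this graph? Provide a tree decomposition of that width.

Treewidth 2.
One such decomposition:
Bags: B1 = {2, 3, 4}  B2 = {1, 2, 3}  B3 = {1, 2, 6}  B4 = {2, 5, 6}  B5 = {0, 2, 5}
Tree: B1–B2, B2–B3, B3–B4, B4–B5

Every bag has size at most 3, so the width is 3 − 1 = 2 and tw(G) ≤ 2. For the lower bound, G contains the cycle 2–4–3–1–6–5–0–2, so G is not a forest; only forests have treewidth ≤ 1, hence tw(G) ≥ 2. Hence tw(G) = 2 exactly.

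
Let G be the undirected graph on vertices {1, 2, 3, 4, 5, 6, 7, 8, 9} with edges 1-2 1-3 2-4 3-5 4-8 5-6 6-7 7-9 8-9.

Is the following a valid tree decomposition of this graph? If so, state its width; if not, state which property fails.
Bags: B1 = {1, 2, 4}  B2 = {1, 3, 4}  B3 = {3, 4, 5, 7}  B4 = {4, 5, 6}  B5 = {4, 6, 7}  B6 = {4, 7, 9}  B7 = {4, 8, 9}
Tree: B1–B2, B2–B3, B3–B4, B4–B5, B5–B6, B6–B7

A tree decomposition must satisfy three properties: every vertex lies in some bag; for every edge, both endpoints lie together in some bag; and for every vertex, the bags containing it form a connected subtree. Here bags containing vertex 7 are not connected in the tree, so the decomposition is invalid.

No — bags containing vertex 7 are not connected in the tree.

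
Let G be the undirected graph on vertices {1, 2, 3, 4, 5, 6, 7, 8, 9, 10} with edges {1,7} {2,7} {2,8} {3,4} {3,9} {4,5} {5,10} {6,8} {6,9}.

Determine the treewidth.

1

A width-1 tree decomposition is:
Bags: B1 = {5, 10}  B2 = {4, 5}  B3 = {3, 4}  B4 = {3, 9}  B5 = {6, 9}  B6 = {6, 8}  B7 = {2, 8}  B8 = {2, 7}  B9 = {1, 7}
Tree: B1–B2, B2–B3, B3–B4, B4–B5, B5–B6, B6–B7, B7–B8, B8–B9
Each bag holds 2 vertices, so the decomposition has width 1, which upper-bounds the treewidth. Since G has at least one edge (e.g. 10–5), it is not an edgeless graph, so tw(G) ≥ 1. Combining the bounds, tw(G) = 1.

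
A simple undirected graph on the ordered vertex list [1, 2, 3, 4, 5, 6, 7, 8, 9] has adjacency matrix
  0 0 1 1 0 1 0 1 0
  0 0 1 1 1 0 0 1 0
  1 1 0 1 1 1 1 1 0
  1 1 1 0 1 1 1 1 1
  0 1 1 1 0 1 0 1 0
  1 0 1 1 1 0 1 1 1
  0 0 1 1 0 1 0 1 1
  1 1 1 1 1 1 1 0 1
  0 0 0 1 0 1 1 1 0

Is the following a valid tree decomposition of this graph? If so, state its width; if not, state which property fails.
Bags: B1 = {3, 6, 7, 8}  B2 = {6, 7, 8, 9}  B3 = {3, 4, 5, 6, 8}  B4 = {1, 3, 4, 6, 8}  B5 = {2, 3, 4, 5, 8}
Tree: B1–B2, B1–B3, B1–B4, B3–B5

A tree decomposition must satisfy three properties: every vertex lies in some bag; for every edge, both endpoints lie together in some bag; and for every vertex, the bags containing it form a connected subtree. Here edge (4,7) lies in no bag, so the decomposition is invalid.

No — edge (4,7) lies in no bag.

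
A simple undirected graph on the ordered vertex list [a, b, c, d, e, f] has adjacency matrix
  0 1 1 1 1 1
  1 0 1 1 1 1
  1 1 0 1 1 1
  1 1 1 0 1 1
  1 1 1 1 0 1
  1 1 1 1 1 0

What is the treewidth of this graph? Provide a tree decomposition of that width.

Treewidth 5.
One optimal decomposition is:
Bags: B1 = {a, b, c, d, e, f}
Tree: (single bag)

A single bag containing all 6 vertices is trivially a valid decomposition of width 5. On the other hand G contains the 6-clique {a, b, c, d, e, f}. A clique must lie in a single bag of any decomposition, so no decomposition can have width below 5. Combining the bounds, tw(G) = 5.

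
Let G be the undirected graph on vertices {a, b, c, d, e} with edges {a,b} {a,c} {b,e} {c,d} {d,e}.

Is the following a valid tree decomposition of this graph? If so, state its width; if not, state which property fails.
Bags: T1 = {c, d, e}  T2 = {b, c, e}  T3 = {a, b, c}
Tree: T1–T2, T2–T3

Checking the three conditions: (i) the bags cover all of {a, b, c, d, e}; (ii) for each edge, some bag contains both endpoints; (iii) the bags containing any fixed vertex form a subtree. All hold, so the decomposition is valid with width 3 − 1 = 2.

Yes; width 2.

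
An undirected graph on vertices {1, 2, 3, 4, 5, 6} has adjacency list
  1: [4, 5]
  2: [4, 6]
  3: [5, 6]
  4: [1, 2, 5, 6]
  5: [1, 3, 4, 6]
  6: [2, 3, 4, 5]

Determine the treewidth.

2

A width-2 tree decomposition is:
Bags: B1 = {2, 4, 6}  B2 = {4, 5, 6}  B3 = {3, 5, 6}  B4 = {1, 4, 5}
Tree: B1–B2, B2–B3, B2–B4
The largest bag has 3 vertices, giving width 2; this decomposition certifies tw(G) ≤ 2. Conversely, {3, 5, 6} is a clique of size 3, and the vertices of any clique must share a bag in every tree decomposition; so some bag has ≥ 3 vertices and tw(G) ≥ 2. Combining the bounds, tw(G) = 2.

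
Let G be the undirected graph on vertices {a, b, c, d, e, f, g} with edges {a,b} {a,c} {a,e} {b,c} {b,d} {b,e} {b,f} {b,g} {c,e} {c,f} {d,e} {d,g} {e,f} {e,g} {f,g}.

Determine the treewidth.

3

A width-3 tree decomposition is:
Bags: B1 = {b, c, e, f}  B2 = {a, b, c, e}  B3 = {b, e, f, g}  B4 = {b, d, e, g}
Tree: B1–B2, B1–B3, B3–B4
The largest bag has 4 vertices, giving width 3; this decomposition certifies tw(G) ≤ 3. For the lower bound, the 4 vertices {b, d, e, g} are pairwise adjacent, and any tree decomposition puts a clique entirely inside one bag — forcing width ≥ 3. The upper and lower bounds meet at 3, so that is the treewidth.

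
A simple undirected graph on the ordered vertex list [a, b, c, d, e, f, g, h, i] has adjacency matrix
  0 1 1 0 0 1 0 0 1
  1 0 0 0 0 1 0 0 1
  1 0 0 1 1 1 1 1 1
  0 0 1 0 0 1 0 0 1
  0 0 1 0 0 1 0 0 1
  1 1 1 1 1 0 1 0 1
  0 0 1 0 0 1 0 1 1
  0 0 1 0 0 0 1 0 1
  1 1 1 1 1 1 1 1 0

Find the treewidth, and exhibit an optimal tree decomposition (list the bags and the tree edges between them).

Treewidth 3.
Bags: B1 = {c, f, g, i}  B2 = {c, d, f, i}  B3 = {c, g, h, i}  B4 = {a, c, f, i}  B5 = {c, e, f, i}  B6 = {a, b, f, i}
Tree: B1–B2, B1–B3, B2–B4, B1–B5, B4–B6

Each bag holds 4 vertices, so the decomposition has width 3, which upper-bounds the treewidth. For the lower bound, the 4 vertices {c, g, h, i} are pairwise adjacent, and any tree decomposition puts a clique entirely inside one bag — forcing width ≥ 3. Therefore the treewidth is 3.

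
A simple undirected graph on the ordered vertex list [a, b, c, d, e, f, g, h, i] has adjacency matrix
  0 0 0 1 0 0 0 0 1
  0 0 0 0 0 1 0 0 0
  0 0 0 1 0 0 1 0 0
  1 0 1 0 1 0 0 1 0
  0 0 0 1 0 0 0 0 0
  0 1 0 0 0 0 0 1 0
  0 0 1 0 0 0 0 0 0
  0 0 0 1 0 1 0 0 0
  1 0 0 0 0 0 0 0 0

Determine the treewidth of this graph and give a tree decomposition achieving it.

Treewidth 1.
Bags: B1 = {d, e}  B2 = {a, d}  B3 = {c, d}  B4 = {d, h}  B5 = {a, i}  B6 = {c, g}  B7 = {f, h}  B8 = {b, f}
Tree: B1–B2, B2–B3, B1–B4, B2–B5, B3–B6, B4–B7, B7–B8

Each bag holds 2 vertices, so the decomposition has width 1, which upper-bounds the treewidth. Any graph with an edge has treewidth ≥ 1, and G has the edge e–d. Hence tw(G) = 1 exactly.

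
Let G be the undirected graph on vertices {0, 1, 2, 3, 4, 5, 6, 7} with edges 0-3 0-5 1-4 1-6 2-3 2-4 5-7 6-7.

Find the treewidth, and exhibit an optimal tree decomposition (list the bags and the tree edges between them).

The largest bag has 3 vertices, giving width 2; this decomposition certifies tw(G) ≤ 2. The edges 6–1–4–2–3–0–5–7–6 form a cycle, so G is not a tree and its treewidth is at least 2. Therefore the treewidth is 2.

Treewidth 2.
One such decomposition:
Bags: B1 = {1, 4, 6}  B2 = {2, 4, 6}  B3 = {2, 3, 6}  B4 = {0, 3, 6}  B5 = {0, 5, 6}  B6 = {5, 6, 7}
Tree: B1–B2, B2–B3, B3–B4, B4–B5, B5–B6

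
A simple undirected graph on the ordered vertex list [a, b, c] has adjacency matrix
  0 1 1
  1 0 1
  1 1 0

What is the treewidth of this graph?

2

A width-2 tree decomposition is:
Bags: B1 = {a, b, c}
Tree: (single bag)
With just one bag of size 3, the width is 3 − 1 = 2, so tw(G) ≤ 2. On the other hand G contains the 3-clique {a, b, c}. A clique must lie in a single bag of any decomposition, so no decomposition can have width below 2. The upper and lower bounds meet at 2, so that is the treewidth.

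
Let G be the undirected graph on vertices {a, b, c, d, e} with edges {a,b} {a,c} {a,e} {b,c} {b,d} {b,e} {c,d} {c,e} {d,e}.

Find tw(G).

A width-3 tree decomposition is:
Bags: B1 = {a, b, c, e}  B2 = {b, c, d, e}
Tree: B1–B2
Each bag holds 4 vertices, so the decomposition has width 3, which upper-bounds the treewidth. For the lower bound, the 4 vertices {b, c, d, e} are pairwise adjacent, and any tree decomposition puts a clique entirely inside one bag — forcing width ≥ 3. The upper and lower bounds meet at 3, so that is the treewidth.

3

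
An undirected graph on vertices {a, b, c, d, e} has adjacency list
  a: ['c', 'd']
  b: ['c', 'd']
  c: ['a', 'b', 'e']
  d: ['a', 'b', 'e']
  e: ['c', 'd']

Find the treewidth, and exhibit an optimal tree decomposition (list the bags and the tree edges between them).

The largest bag has 3 vertices, giving width 2; this decomposition certifies tw(G) ≤ 2. Since d–e–c–a–d is a cycle in G, G is not acyclic. Forests are exactly the graphs of treewidth ≤ 1, so tw(G) ≥ 2. Therefore the treewidth is 2.

Treewidth 2.
Bags: B1 = {c, d, e}  B2 = {a, c, d}  B3 = {b, c, d}
Tree: B1–B2, B2–B3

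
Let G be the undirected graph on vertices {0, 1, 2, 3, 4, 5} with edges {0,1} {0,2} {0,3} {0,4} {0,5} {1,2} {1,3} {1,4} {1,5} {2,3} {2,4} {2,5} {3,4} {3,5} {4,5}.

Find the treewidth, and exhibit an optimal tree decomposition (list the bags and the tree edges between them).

A single bag containing all 6 vertices is trivially a valid decomposition of width 5. On the other hand G contains the 6-clique {0, 1, 2, 3, 4, 5}. A clique must lie in a single bag of any decomposition, so no decomposition can have width below 5. Therefore the treewidth is 5.

Treewidth 5.
One such decomposition:
Bags: B1 = {0, 1, 2, 3, 4, 5}
Tree: (single bag)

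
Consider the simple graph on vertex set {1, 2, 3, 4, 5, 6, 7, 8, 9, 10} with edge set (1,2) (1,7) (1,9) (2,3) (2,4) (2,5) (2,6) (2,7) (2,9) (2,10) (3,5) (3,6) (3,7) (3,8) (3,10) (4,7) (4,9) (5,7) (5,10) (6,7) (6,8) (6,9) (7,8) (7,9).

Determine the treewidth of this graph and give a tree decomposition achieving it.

Treewidth 3.
One optimal decomposition is:
Bags: B1 = {2, 3, 6, 7}  B2 = {3, 6, 7, 8}  B3 = {2, 6, 7, 9}  B4 = {2, 3, 5, 7}  B5 = {2, 4, 7, 9}  B6 = {2, 3, 5, 10}  B7 = {1, 2, 7, 9}
Tree: B1–B2, B1–B3, B1–B4, B3–B5, B4–B6, B5–B7

Each bag holds 4 vertices, so the decomposition has width 3, which upper-bounds the treewidth. For the lower bound, the 4 vertices {3, 6, 7, 8} are pairwise adjacent, and any tree decomposition puts a clique entirely inside one bag — forcing width ≥ 3. The upper and lower bounds meet at 3, so that is the treewidth.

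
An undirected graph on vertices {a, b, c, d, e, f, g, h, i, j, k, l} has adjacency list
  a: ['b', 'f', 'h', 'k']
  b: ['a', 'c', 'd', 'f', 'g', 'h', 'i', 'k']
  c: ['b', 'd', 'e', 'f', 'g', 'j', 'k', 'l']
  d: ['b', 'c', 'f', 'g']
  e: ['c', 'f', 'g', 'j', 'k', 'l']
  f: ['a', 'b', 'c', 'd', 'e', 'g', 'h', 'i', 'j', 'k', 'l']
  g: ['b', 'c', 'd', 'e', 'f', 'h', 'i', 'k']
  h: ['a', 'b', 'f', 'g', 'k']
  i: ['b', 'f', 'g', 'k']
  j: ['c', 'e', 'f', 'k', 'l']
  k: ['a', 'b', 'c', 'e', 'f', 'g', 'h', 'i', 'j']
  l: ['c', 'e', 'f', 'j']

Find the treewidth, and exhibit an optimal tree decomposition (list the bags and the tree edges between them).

Every bag has size at most 5, so the width is 5 − 1 = 4 and tw(G) ≤ 4. On the other hand G contains the 5-clique {b, c, d, f, g}. A clique must lie in a single bag of any decomposition, so no decomposition can have width below 4. The upper and lower bounds meet at 4, so that is the treewidth.

Treewidth 4.
Bags: B1 = {b, c, f, g, k}  B2 = {c, e, f, g, k}  B3 = {b, f, g, h, k}  B4 = {c, e, f, j, k}  B5 = {b, c, d, f, g}  B6 = {b, f, g, i, k}  B7 = {a, b, f, h, k}  B8 = {c, e, f, j, l}
Tree: B1–B2, B1–B3, B2–B4, B1–B5, B3–B6, B3–B7, B4–B8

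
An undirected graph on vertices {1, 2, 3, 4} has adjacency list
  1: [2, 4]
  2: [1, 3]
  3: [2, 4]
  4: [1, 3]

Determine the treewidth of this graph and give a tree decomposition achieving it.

Every bag has size at most 3, so the width is 3 − 1 = 2 and tw(G) ≤ 2. For the lower bound, G contains the cycle 1–2–3–4–1, so G is not a forest; only forests have treewidth ≤ 1, hence tw(G) ≥ 2. Therefore the treewidth is 2.

Treewidth 2.
Bags: B1 = {1, 2, 3}  B2 = {1, 3, 4}
Tree: B1–B2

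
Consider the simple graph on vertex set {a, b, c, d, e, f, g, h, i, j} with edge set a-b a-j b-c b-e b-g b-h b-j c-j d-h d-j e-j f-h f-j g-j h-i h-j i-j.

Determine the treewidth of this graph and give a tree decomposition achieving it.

Treewidth 2.
One such decomposition:
Bags: B1 = {f, h, j}  B2 = {d, h, j}  B3 = {b, h, j}  B4 = {b, g, j}  B5 = {b, e, j}  B6 = {b, c, j}  B7 = {a, b, j}  B8 = {h, i, j}
Tree: B1–B2, B1–B3, B3–B4, B3–B5, B3–B6, B3–B7, B2–B8

Every bag has size at most 3, so the width is 3 − 1 = 2 and tw(G) ≤ 2. On the other hand G contains the 3-clique {d, h, j}. A clique must lie in a single bag of any decomposition, so no decomposition can have width below 2. Combining the bounds, tw(G) = 2.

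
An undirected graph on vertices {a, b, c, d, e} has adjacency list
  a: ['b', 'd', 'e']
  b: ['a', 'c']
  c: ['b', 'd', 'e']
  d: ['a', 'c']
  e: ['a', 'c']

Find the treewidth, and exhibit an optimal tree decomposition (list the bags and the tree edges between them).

Treewidth 2.
One optimal decomposition is:
Bags: B1 = {a, c, d}  B2 = {a, c, e}  B3 = {a, b, c}
Tree: B1–B2, B2–B3

The largest bag has 3 vertices, giving width 2; this decomposition certifies tw(G) ≤ 2. Since c–d–a–e–c is a cycle in G, G is not acyclic. Forests are exactly the graphs of treewidth ≤ 1, so tw(G) ≥ 2. The upper and lower bounds meet at 2, so that is the treewidth.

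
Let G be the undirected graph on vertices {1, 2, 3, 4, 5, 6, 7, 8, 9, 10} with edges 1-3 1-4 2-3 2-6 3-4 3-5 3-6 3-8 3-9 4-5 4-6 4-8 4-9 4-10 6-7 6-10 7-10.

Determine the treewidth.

A width-2 tree decomposition is:
Bags: B1 = {1, 3, 4}  B2 = {3, 4, 6}  B3 = {3, 4, 9}  B4 = {4, 6, 10}  B5 = {3, 4, 8}  B6 = {2, 3, 6}  B7 = {6, 7, 10}  B8 = {3, 4, 5}
Tree: B1–B2, B1–B3, B2–B4, B1–B5, B2–B6, B4–B7, B3–B8
Each bag holds 3 vertices, so the decomposition has width 2, which upper-bounds the treewidth. On the other hand G contains the 3-clique {4, 6, 10}. A clique must lie in a single bag of any decomposition, so no decomposition can have width below 2. Therefore the treewidth is 2.

2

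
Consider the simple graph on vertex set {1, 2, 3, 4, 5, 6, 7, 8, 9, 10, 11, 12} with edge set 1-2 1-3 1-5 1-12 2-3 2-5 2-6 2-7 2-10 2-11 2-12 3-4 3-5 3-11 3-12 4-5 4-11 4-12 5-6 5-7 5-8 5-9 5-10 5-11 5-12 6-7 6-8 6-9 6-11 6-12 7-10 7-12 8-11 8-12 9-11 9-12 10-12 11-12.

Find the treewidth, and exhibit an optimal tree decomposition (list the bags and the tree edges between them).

The largest bag has 5 vertices, giving width 4; this decomposition certifies tw(G) ≤ 4. On the other hand G contains the 5-clique {5, 6, 8, 11, 12}. A clique must lie in a single bag of any decomposition, so no decomposition can have width below 4. Therefore the treewidth is 4.

Treewidth 4.
One optimal decomposition is:
Bags: B1 = {2, 5, 6, 11, 12}  B2 = {5, 6, 9, 11, 12}  B3 = {2, 5, 6, 7, 12}  B4 = {2, 3, 5, 11, 12}  B5 = {5, 6, 8, 11, 12}  B6 = {2, 5, 7, 10, 12}  B7 = {1, 2, 3, 5, 12}  B8 = {3, 4, 5, 11, 12}
Tree: B1–B2, B1–B3, B1–B4, B1–B5, B3–B6, B4–B7, B4–B8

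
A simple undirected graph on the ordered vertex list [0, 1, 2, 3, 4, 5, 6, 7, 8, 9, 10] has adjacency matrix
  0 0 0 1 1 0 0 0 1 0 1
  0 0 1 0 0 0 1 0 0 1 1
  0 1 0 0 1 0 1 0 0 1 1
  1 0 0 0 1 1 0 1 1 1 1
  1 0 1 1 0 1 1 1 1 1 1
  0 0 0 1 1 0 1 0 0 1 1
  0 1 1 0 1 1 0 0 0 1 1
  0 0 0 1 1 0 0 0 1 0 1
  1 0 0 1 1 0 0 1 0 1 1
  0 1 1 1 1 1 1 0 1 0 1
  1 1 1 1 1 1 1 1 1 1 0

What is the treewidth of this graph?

4

A width-4 tree decomposition is:
Bags: B1 = {3, 4, 5, 9, 10}  B2 = {3, 4, 8, 9, 10}  B3 = {4, 5, 6, 9, 10}  B4 = {3, 4, 7, 8, 10}  B5 = {0, 3, 4, 8, 10}  B6 = {2, 4, 6, 9, 10}  B7 = {1, 2, 6, 9, 10}
Tree: B1–B2, B1–B3, B2–B4, B2–B5, B3–B6, B6–B7
The largest bag has 5 vertices, giving width 4; this decomposition certifies tw(G) ≤ 4. Conversely, {1, 2, 6, 9, 10} is a clique of size 5, and the vertices of any clique must share a bag in every tree decomposition; so some bag has ≥ 5 vertices and tw(G) ≥ 4. Hence tw(G) = 4 exactly.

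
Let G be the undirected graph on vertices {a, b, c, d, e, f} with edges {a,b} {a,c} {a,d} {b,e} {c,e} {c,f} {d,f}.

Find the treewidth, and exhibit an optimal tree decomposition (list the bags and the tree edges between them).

The largest bag has 3 vertices, giving width 2; this decomposition certifies tw(G) ≤ 2. Since e–b–a–c–e is a cycle in G, G is not acyclic. Forests are exactly the graphs of treewidth ≤ 1, so tw(G) ≥ 2. The upper and lower bounds meet at 2, so that is the treewidth.

Treewidth 2.
One optimal decomposition is:
Bags: B1 = {b, c, e}  B2 = {a, b, c}  B3 = {a, c, f}  B4 = {a, d, f}
Tree: B1–B2, B2–B3, B3–B4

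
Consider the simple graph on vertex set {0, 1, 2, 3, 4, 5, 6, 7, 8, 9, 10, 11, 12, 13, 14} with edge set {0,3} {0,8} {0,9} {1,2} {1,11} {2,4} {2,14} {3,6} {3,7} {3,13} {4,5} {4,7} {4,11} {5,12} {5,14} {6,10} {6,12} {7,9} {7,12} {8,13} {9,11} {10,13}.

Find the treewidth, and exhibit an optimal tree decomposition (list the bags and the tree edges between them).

Treewidth 3.
Bags: B1 = {1, 2, 11, 14}  B2 = {2, 4, 11, 14}  B3 = {4, 5, 11, 14}  B4 = {4, 5, 9, 11}  B5 = {4, 5, 7, 9}  B6 = {5, 7, 9, 12}  B7 = {0, 7, 9, 12}  B8 = {0, 3, 7, 12}  B9 = {0, 3, 6, 12}  B10 = {0, 3, 6, 8}  B11 = {3, 6, 8, 13}  B12 = {6, 8, 10, 13}
Tree: B1–B2, B2–B3, B3–B4, B4–B5, B5–B6, B6–B7, B7–B8, B8–B9, B9–B10, B10–B11, B11–B12

The largest bag has 4 vertices, giving width 3; this decomposition certifies tw(G) ≤ 3. For the lower bound: the 4 vertex sets {1,2,14}, {11}, {4}, {5,7,9,12} are disjoint, each induces a connected subgraph, and every pair is joined by at least one edge of G. Contracting each set to a single vertex therefore yields K_{4} as a minor, and since treewidth is minor-monotone, tw(G) ≥ tw(K_{4}) = 3. Therefore the treewidth is 3.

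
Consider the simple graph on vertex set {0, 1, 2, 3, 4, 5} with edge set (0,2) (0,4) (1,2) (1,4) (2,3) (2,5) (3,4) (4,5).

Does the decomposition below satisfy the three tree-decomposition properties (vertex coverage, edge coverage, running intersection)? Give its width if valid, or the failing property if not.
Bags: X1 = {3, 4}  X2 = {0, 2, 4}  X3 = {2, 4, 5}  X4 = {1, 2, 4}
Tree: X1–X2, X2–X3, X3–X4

A tree decomposition must satisfy three properties: every vertex lies in some bag; for every edge, both endpoints lie together in some bag; and for every vertex, the bags containing it form a connected subtree. Here edge (2,3) lies in no bag, so the decomposition is invalid.

No — edge (2,3) lies in no bag.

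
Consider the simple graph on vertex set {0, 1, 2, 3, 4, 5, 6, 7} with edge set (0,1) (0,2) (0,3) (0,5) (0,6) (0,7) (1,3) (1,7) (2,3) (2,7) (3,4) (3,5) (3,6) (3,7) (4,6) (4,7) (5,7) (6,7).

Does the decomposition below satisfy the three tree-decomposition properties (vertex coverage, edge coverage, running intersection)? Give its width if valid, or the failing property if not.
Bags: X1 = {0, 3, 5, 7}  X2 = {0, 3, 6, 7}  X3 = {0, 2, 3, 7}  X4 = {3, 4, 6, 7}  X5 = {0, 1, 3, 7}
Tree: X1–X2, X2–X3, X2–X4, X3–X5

Checking the three conditions: (i) the bags cover all of {0, 1, 2, 3, 4, 5, 6, 7}; (ii) for each edge, some bag contains both endpoints; (iii) the bags containing any fixed vertex form a subtree. All hold, so the decomposition is valid with width 4 − 1 = 3.

Yes; width 3.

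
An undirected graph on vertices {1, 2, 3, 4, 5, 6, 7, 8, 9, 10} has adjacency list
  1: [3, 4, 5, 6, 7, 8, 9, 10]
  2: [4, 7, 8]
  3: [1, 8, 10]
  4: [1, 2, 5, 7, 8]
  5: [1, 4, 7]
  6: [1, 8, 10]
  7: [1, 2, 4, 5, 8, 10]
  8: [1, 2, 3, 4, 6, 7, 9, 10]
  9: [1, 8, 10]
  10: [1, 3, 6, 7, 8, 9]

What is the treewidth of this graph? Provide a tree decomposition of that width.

Treewidth 3.
Bags: B1 = {2, 4, 7, 8}  B2 = {1, 4, 7, 8}  B3 = {1, 7, 8, 10}  B4 = {1, 3, 8, 10}  B5 = {1, 4, 5, 7}  B6 = {1, 8, 9, 10}  B7 = {1, 6, 8, 10}
Tree: B1–B2, B2–B3, B3–B4, B2–B5, B3–B6, B3–B7

Every bag has size at most 4, so the width is 4 − 1 = 3 and tw(G) ≤ 3. Conversely, {1, 8, 9, 10} is a clique of size 4, and the vertices of any clique must share a bag in every tree decomposition; so some bag has ≥ 4 vertices and tw(G) ≥ 3. Therefore the treewidth is 3.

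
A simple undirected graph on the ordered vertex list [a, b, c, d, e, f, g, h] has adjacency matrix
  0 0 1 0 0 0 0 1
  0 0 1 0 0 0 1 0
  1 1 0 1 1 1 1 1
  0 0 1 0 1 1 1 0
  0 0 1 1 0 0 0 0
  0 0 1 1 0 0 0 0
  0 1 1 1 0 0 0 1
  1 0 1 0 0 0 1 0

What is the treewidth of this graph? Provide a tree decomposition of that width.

Each bag holds 3 vertices, so the decomposition has width 2, which upper-bounds the treewidth. Conversely, {c, d, g} is a clique of size 3, and the vertices of any clique must share a bag in every tree decomposition; so some bag has ≥ 3 vertices and tw(G) ≥ 2. Combining the bounds, tw(G) = 2.

Treewidth 2.
One such decomposition:
Bags: B1 = {c, d, e}  B2 = {c, d, g}  B3 = {c, d, f}  B4 = {c, g, h}  B5 = {a, c, h}  B6 = {b, c, g}
Tree: B1–B2, B2–B3, B2–B4, B4–B5, B4–B6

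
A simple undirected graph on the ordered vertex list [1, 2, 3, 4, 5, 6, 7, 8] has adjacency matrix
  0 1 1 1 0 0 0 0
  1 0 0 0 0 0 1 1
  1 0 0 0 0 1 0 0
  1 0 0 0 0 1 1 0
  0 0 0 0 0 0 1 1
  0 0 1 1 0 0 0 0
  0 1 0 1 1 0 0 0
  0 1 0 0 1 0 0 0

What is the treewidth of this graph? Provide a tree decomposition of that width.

Every bag has size at most 3, so the width is 3 − 1 = 2 and tw(G) ≤ 2. The edges 8–5–7–2–8 form a cycle, so G is not a tree and its treewidth is at least 2. Therefore the treewidth is 2.

Treewidth 2.
One optimal decomposition is:
Bags: B1 = {2, 5, 8}  B2 = {2, 5, 7}  B3 = {1, 2, 7}  B4 = {1, 4, 7}  B5 = {1, 3, 4}  B6 = {3, 4, 6}
Tree: B1–B2, B2–B3, B3–B4, B4–B5, B5–B6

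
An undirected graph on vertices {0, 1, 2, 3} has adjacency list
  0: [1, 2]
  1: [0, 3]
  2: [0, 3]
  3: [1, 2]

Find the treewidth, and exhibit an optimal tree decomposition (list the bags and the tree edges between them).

The largest bag has 3 vertices, giving width 2; this decomposition certifies tw(G) ≤ 2. The edges 0–1–3–2–0 form a cycle, so G is not a tree and its treewidth is at least 2. Combining the bounds, tw(G) = 2.

Treewidth 2.
Bags: B1 = {0, 1, 3}  B2 = {0, 2, 3}
Tree: B1–B2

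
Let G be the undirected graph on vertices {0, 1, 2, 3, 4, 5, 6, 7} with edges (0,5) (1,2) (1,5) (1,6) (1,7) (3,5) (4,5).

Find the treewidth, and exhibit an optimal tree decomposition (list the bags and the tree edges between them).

Treewidth 1.
One such decomposition:
Bags: B1 = {4, 5}  B2 = {1, 5}  B3 = {0, 5}  B4 = {1, 7}  B5 = {1, 2}  B6 = {3, 5}  B7 = {1, 6}
Tree: B1–B2, B2–B3, B2–B4, B2–B5, B3–B6, B5–B7

The largest bag has 2 vertices, giving width 1; this decomposition certifies tw(G) ≤ 1. Since G has at least one edge (e.g. 5–4), it is not an edgeless graph, so tw(G) ≥ 1. Hence tw(G) = 1 exactly.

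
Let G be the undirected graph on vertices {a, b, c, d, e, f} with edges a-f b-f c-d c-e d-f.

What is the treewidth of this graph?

A width-1 tree decomposition is:
Bags: B1 = {b, f}  B2 = {a, f}  B3 = {d, f}  B4 = {c, d}  B5 = {c, e}
Tree: B1–B2, B2–B3, B3–B4, B4–B5
The largest bag has 2 vertices, giving width 1; this decomposition certifies tw(G) ≤ 1. Since G has at least one edge (e.g. b–f), it is not an edgeless graph, so tw(G) ≥ 1. Hence tw(G) = 1 exactly.

1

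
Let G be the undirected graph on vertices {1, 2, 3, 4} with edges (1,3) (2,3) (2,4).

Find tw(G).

A width-1 tree decomposition is:
Bags: B1 = {2, 4}  B2 = {2, 3}  B3 = {1, 3}
Tree: B1–B2, B2–B3
Every bag has size at most 2, so the width is 2 − 1 = 1 and tw(G) ≤ 1. Since G has at least one edge (e.g. 4–2), it is not an edgeless graph, so tw(G) ≥ 1. Combining the bounds, tw(G) = 1.

1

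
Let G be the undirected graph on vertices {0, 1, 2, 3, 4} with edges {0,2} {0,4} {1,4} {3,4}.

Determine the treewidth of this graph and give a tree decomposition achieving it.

Each bag holds 2 vertices, so the decomposition has width 1, which upper-bounds the treewidth. G has an edge, so its treewidth is at least 1. Hence tw(G) = 1 exactly.

Treewidth 1.
One such decomposition:
Bags: B1 = {0, 4}  B2 = {3, 4}  B3 = {0, 2}  B4 = {1, 4}
Tree: B1–B2, B1–B3, B1–B4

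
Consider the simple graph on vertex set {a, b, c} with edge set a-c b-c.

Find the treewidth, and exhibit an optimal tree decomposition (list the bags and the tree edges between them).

Each bag holds 2 vertices, so the decomposition has width 1, which upper-bounds the treewidth. Any graph with an edge has treewidth ≥ 1, and G has the edge c–b. Hence tw(G) = 1 exactly.

Treewidth 1.
Bags: B1 = {b, c}  B2 = {a, c}
Tree: B1–B2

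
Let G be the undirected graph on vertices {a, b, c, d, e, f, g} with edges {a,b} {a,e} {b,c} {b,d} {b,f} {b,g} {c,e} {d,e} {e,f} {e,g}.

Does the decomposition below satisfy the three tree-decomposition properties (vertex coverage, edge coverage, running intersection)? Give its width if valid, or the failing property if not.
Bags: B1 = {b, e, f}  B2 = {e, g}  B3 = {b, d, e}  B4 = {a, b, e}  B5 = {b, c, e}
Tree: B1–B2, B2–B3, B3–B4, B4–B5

No — edge (b,g) lies in no bag.

A tree decomposition must satisfy three properties: every vertex lies in some bag; for every edge, both endpoints lie together in some bag; and for every vertex, the bags containing it form a connected subtree. Here edge (b,g) lies in no bag, so the decomposition is invalid.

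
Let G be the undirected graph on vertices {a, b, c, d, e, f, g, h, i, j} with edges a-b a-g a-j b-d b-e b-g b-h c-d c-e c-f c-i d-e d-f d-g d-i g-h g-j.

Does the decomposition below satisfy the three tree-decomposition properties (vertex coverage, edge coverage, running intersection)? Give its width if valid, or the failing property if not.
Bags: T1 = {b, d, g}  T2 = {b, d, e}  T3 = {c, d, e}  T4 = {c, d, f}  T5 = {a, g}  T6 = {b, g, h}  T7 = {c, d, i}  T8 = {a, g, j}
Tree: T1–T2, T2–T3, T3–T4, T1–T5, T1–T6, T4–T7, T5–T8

No — edge (b,a) lies in no bag.

A tree decomposition must satisfy three properties: every vertex lies in some bag; for every edge, both endpoints lie together in some bag; and for every vertex, the bags containing it form a connected subtree. Here edge (b,a) lies in no bag, so the decomposition is invalid.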